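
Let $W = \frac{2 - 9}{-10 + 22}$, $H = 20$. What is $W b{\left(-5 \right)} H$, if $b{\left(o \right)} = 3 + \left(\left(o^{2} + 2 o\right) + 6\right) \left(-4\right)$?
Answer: $945$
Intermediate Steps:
$W = - \frac{7}{12} \approx -0.58333$
$b{\left(o \right)} = -21 - 8 o - 4 o^{2}$ ($b{\left(o \right)} = 3 + \left(6 + o^{2} + 2 o\right) \left(-4\right) = 3 - \left(24 + 4 o^{2} + 8 o\right) = -21 - 8 o - 4 o^{2}$)
$W b{\left(-5 \right)} H = - \frac{7 \left(-21 - -40 - 4 \left(-5\right)^{2}\right)}{12} \cdot 20 = - \frac{7 \left(-21 + 40 - 100\right)}{12} \cdot 20 = \left(- \frac{7}{12}\right) \left(-81\right) 20 = \frac{189}{4} \cdot 20 = 945$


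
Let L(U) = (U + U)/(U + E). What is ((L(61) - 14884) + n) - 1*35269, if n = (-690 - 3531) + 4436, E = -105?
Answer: -1098697/22 ≈ -49941.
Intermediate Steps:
L(U) = 2*U/(-105 + U) (L(U) = (U + U)/(U - 105) = (2*U)/(-105 + U) = 2*U/(-105 + U))
n = 215 (n = -4221 + 4436 = 215)
((L(61) - 14884) + n) - 1*35269 = ((2*61/(-105 + 61) - 14884) + 215) - 1*35269 = ((2*61/(-44) - 14884) + 215) - 35269 = ((2*61*(-1/44) - 14884) + 215) - 35269 = ((-61/22 - 14884) + 215) - 35269 = (-327509/22 + 215) - 35269 = -322779/22 - 35269 = -1098697/22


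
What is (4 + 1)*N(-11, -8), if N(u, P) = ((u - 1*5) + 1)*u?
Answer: 825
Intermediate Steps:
N(u, P) = u*(-4 + u) (N(u, P) = ((u - 5) + 1)*u = ((-5 + u) + 1)*u = (-4 + u)*u = u*(-4 + u))
(4 + 1)*N(-11, -8) = (4 + 1)*(-11*(-4 - 11)) = 5*(-11*(-15)) = 5*165 = 825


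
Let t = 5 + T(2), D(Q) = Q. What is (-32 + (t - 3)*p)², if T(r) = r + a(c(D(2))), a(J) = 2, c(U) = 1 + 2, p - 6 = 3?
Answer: 484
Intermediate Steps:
p = 9 (p = 6 + 3 = 9)
c(U) = 3
T(r) = 2 + r (T(r) = r + 2 = 2 + r)
t = 9 (t = 5 + (2 + 2) = 5 + 4 = 9)
(-32 + (t - 3)*p)² = (-32 + (9 - 3)*9)² = (-32 + 6*9)² = (-32 + 54)² = 22² = 484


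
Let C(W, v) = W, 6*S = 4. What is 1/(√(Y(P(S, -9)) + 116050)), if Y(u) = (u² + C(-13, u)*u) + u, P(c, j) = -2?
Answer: √116078/116078 ≈ 0.0029351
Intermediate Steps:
S = ⅔ (S = (⅙)*4 = ⅔ ≈ 0.66667)
Y(u) = u² - 12*u (Y(u) = (u² - 13*u) + u = u² - 12*u)
1/(√(Y(P(S, -9)) + 116050)) = 1/(√(-2*(-12 - 2) + 116050)) = 1/(√(-2*(-14) + 116050)) = 1/(√(28 + 116050)) = 1/(√116078) = √116078/116078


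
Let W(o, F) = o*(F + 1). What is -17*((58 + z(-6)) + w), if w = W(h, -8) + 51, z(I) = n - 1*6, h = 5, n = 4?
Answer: -1224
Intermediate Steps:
z(I) = -2 (z(I) = 4 - 1*6 = 4 - 6 = -2)
W(o, F) = o*(1 + F)
w = 16 (w = 5*(1 - 8) + 51 = 5*(-7) + 51 = -35 + 51 = 16)
-17*((58 + z(-6)) + w) = -17*((58 - 2) + 16) = -17*(56 + 16) = -17*72 = -1224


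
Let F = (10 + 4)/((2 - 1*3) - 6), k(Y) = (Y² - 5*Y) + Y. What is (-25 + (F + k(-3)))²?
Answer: 36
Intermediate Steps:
k(Y) = Y² - 4*Y
F = -2 (F = 14/((2 - 3) - 6) = 14/(-1 - 6) = 14/(-7) = 14*(-⅐) = -2)
(-25 + (F + k(-3)))² = (-25 + (-2 - 3*(-4 - 3)))² = (-25 + (-2 - 3*(-7)))² = (-25 + (-2 + 21))² = (-25 + 19)² = (-6)² = 36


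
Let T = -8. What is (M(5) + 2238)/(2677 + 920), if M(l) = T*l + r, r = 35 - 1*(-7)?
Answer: 2240/3597 ≈ 0.62274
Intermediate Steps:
r = 42 (r = 35 + 7 = 42)
M(l) = 42 - 8*l (M(l) = -8*l + 42 = 42 - 8*l)
(M(5) + 2238)/(2677 + 920) = ((42 - 8*5) + 2238)/(2677 + 920) = ((42 - 40) + 2238)/3597 = (2 + 2238)*(1/3597) = 2240*(1/3597) = 2240/3597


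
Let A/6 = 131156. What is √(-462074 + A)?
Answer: √324862 ≈ 569.97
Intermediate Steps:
A = 786936 (A = 6*131156 = 786936)
√(-462074 + A) = √(-462074 + 786936) = √324862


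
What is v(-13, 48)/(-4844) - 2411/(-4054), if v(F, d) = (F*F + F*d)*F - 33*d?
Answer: -2939495/9818788 ≈ -0.29937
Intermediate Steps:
v(F, d) = -33*d + F*(F² + F*d) (v(F, d) = (F² + F*d)*F - 33*d = F*(F² + F*d) - 33*d = -33*d + F*(F² + F*d))
v(-13, 48)/(-4844) - 2411/(-4054) = ((-13)³ - 33*48 + 48*(-13)²)/(-4844) - 2411/(-4054) = (-2197 - 1584 + 48*169)*(-1/4844) - 2411*(-1/4054) = (-2197 - 1584 + 8112)*(-1/4844) + 2411/4054 = 4331*(-1/4844) + 2411/4054 = -4331/4844 + 2411/4054 = -2939495/9818788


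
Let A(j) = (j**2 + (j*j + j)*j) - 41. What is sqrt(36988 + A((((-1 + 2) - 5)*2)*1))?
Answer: sqrt(36563) ≈ 191.21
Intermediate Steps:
A(j) = -41 + j**2 + j*(j + j**2) (A(j) = (j**2 + (j**2 + j)*j) - 41 = (j**2 + (j + j**2)*j) - 41 = (j**2 + j*(j + j**2)) - 41 = -41 + j**2 + j*(j + j**2))
sqrt(36988 + A((((-1 + 2) - 5)*2)*1)) = sqrt(36988 + (-41 + ((((-1 + 2) - 5)*2)*1)**3 + 2*((((-1 + 2) - 5)*2)*1)**2)) = sqrt(36988 + (-41 + (((1 - 5)*2)*1)**3 + 2*(((1 - 5)*2)*1)**2)) = sqrt(36988 + (-41 + (-4*2*1)**3 + 2*(-4*2*1)**2)) = sqrt(36988 + (-41 + (-8*1)**3 + 2*(-8*1)**2)) = sqrt(36988 + (-41 + (-8)**3 + 2*(-8)**2)) = sqrt(36988 + (-41 - 512 + 2*64)) = sqrt(36988 + (-41 - 512 + 128)) = sqrt(36988 - 425) = sqrt(36563)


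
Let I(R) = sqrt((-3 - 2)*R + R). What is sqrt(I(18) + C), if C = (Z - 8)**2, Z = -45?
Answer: sqrt(2809 + 6*I*sqrt(2)) ≈ 53.0 + 0.08005*I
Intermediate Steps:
I(R) = 2*sqrt(-R) (I(R) = sqrt(-5*R + R) = sqrt(-4*R) = 2*sqrt(-R))
C = 2809 (C = (-45 - 8)**2 = (-53)**2 = 2809)
sqrt(I(18) + C) = sqrt(2*sqrt(-1*18) + 2809) = sqrt(2*sqrt(-18) + 2809) = sqrt(2*(3*I*sqrt(2)) + 2809) = sqrt(6*I*sqrt(2) + 2809) = sqrt(2809 + 6*I*sqrt(2))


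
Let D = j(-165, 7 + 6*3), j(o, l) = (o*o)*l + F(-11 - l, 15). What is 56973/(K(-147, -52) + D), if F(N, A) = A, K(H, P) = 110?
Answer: 8139/97250 ≈ 0.083691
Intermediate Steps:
j(o, l) = 15 + l*o² (j(o, l) = (o*o)*l + 15 = o²*l + 15 = l*o² + 15 = 15 + l*o²)
D = 680640 (D = 15 + (7 + 6*3)*(-165)² = 15 + (7 + 18)*27225 = 15 + 25*27225 = 15 + 680625 = 680640)
56973/(K(-147, -52) + D) = 56973/(110 + 680640) = 56973/680750 = 56973*(1/680750) = 8139/97250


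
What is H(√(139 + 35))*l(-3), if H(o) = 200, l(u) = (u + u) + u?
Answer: -1800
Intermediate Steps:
l(u) = 3*u (l(u) = 2*u + u = 3*u)
H(√(139 + 35))*l(-3) = 200*(3*(-3)) = 200*(-9) = -1800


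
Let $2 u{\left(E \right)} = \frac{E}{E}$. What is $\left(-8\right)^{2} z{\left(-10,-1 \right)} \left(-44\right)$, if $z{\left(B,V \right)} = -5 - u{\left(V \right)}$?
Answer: $15488$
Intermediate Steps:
$u{\left(E \right)} = \frac{1}{2}$ ($u{\left(E \right)} = \frac{E \frac{1}{E}}{2} = \frac{1}{2} \cdot 1 = \frac{1}{2}$)
$z{\left(B,V \right)} = - \frac{11}{2}$ ($z{\left(B,V \right)} = -5 - \frac{1}{2} = - \frac{11}{2}$)
$\left(-8\right)^{2} z{\left(-10,-1 \right)} \left(-44\right) = \left(-8\right)^{2} \left(- \frac{11}{2}\right) \left(-44\right) = 64 \left(- \frac{11}{2}\right) \left(-44\right) = \left(-352\right) \left(-44\right) = 15488$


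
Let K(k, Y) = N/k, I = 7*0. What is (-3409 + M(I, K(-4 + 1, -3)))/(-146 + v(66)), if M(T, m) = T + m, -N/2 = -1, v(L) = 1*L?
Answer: 10229/240 ≈ 42.621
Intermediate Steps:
v(L) = L
N = 2 (N = -2*(-1) = 2)
I = 0
K(k, Y) = 2/k
(-3409 + M(I, K(-4 + 1, -3)))/(-146 + v(66)) = (-3409 + (0 + 2/(-4 + 1)))/(-146 + 66) = (-3409 + (0 + 2/(-3)))/(-80) = (-3409 + (0 + 2*(-⅓)))*(-1/80) = (-3409 + (0 - ⅔))*(-1/80) = (-3409 - ⅔)*(-1/80) = -10229/3*(-1/80) = 10229/240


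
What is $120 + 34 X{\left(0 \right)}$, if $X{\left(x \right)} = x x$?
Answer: $120$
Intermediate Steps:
$X{\left(x \right)} = x^{2}$
$120 + 34 X{\left(0 \right)} = 120 + 34 \cdot 0^{2} = 120 + 34 \cdot 0 = 120 + 0 = 120$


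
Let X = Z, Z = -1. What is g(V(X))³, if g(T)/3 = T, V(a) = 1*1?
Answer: 27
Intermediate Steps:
X = -1
V(a) = 1
g(T) = 3*T
g(V(X))³ = (3*1)³ = 3³ = 27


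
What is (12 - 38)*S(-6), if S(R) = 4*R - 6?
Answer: 780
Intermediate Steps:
S(R) = -6 + 4*R
(12 - 38)*S(-6) = (12 - 38)*(-6 + 4*(-6)) = -26*(-6 - 24) = -26*(-30) = 780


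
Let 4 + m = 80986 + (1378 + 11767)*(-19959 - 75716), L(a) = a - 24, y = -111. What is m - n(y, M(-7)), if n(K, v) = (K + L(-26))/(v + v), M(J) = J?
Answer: -2515133809/2 ≈ -1.2576e+9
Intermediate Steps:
L(a) = -24 + a
m = -1257566893 (m = -4 + (80986 + (1378 + 11767)*(-19959 - 75716)) = -4 + (80986 + 13145*(-95675)) = -4 + (80986 - 1257647875) = -4 - 1257566889 = -1257566893)
n(K, v) = (-50 + K)/(2*v) (n(K, v) = (K + (-24 - 26))/(v + v) = (K - 50)/((2*v)) = (-50 + K)*(1/(2*v)) = (-50 + K)/(2*v))
m - n(y, M(-7)) = -1257566893 - (-50 - 111)/(2*(-7)) = -1257566893 - (-1)*(-161)/(2*7) = -1257566893 - 1*23/2 = -1257566893 - 23/2 = -2515133809/2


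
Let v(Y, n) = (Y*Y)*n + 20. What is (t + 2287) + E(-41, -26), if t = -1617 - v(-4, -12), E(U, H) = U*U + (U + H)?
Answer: 2456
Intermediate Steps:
E(U, H) = H + U + U² (E(U, H) = U² + (H + U) = H + U + U²)
v(Y, n) = 20 + n*Y² (v(Y, n) = Y²*n + 20 = n*Y² + 20 = 20 + n*Y²)
t = -1445 (t = -1617 - (20 - 12*(-4)²) = -1617 - (20 - 12*16) = -1617 - (20 - 192) = -1617 - 1*(-172) = -1617 + 172 = -1445)
(t + 2287) + E(-41, -26) = (-1445 + 2287) + (-26 - 41 + (-41)²) = 842 + (-26 - 41 + 1681) = 842 + 1614 = 2456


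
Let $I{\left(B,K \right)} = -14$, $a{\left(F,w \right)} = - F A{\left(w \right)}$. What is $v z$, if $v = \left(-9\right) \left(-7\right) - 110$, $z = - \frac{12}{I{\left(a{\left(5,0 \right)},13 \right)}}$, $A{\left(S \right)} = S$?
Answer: $- \frac{282}{7} \approx -40.286$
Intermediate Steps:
$a{\left(F,w \right)} = - F w$
$z = \frac{6}{7}$ ($z = - \frac{12}{-14} = \left(-12\right) \left(- \frac{1}{14}\right) = \frac{6}{7} \approx 0.85714$)
$v = -47$ ($v = 63 - 110 = -47$)
$v z = \left(-47\right) \frac{6}{7} = - \frac{282}{7}$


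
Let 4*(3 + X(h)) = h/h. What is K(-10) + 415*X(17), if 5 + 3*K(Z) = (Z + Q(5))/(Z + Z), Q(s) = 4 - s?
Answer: -17141/15 ≈ -1142.7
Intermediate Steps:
X(h) = -11/4 (X(h) = -3 + (h/h)/4 = -3 + (1/4)*1 = -3 + 1/4 = -11/4)
K(Z) = -5/3 + (-1 + Z)/(6*Z) (K(Z) = -5/3 + ((Z + (4 - 1*5))/(Z + Z))/3 = -5/3 + ((Z + (4 - 5))/((2*Z)))/3 = -5/3 + ((Z - 1)*(1/(2*Z)))/3 = -5/3 + ((-1 + Z)*(1/(2*Z)))/3 = -5/3 + ((-1 + Z)/(2*Z))/3 = -5/3 + (-1 + Z)/(6*Z))
K(-10) + 415*X(17) = (1/6)*(-1 - 9*(-10))/(-10) + 415*(-11/4) = (1/6)*(-1/10)*(-1 + 90) - 4565/4 = (1/6)*(-1/10)*89 - 4565/4 = -89/60 - 4565/4 = -17141/15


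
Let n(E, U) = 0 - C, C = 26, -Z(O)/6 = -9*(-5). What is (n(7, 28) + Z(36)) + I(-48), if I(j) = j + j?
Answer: -392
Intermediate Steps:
Z(O) = -270 (Z(O) = -(-54)*(-5) = -6*45 = -270)
I(j) = 2*j
n(E, U) = -26 (n(E, U) = 0 - 1*26 = 0 - 26 = -26)
(n(7, 28) + Z(36)) + I(-48) = (-26 - 270) + 2*(-48) = -296 - 96 = -392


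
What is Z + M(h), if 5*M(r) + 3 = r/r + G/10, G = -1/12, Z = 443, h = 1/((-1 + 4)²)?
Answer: 265559/600 ≈ 442.60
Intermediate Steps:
h = ⅑ (h = 1/(3²) = 1/9 = ⅑ ≈ 0.11111)
G = -1/12 (G = -1*1/12 = -1/12 ≈ -0.083333)
M(r) = -241/600 (M(r) = -⅗ + (r/r - 1/12/10)/5 = -⅗ + (1 - 1/12*⅒)/5 = -⅗ + (1 - 1/120)/5 = -⅗ + (⅕)*(119/120) = -⅗ + 119/600 = -241/600)
Z + M(h) = 443 - 241/600 = 265559/600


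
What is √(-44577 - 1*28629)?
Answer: 21*I*√166 ≈ 270.57*I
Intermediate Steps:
√(-44577 - 1*28629) = √(-44577 - 28629) = √(-73206) = 21*I*√166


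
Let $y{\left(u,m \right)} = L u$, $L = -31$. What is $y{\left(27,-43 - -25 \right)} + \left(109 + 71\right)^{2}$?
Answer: $31563$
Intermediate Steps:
$y{\left(u,m \right)} = - 31 u$
$y{\left(27,-43 - -25 \right)} + \left(109 + 71\right)^{2} = \left(-31\right) 27 + \left(109 + 71\right)^{2} = -837 + 180^{2} = -837 + 32400 = 31563$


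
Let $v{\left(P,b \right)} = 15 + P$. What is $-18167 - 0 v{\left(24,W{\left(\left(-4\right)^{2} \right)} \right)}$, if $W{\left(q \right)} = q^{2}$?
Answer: $-18167$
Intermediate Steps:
$-18167 - 0 v{\left(24,W{\left(\left(-4\right)^{2} \right)} \right)} = -18167 - 0 \left(15 + 24\right) = -18167 - 0 \cdot 39 = -18167 - 0 = -18167 + 0 = -18167$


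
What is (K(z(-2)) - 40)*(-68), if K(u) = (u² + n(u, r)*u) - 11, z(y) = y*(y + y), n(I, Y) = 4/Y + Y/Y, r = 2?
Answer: -2516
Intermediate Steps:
n(I, Y) = 1 + 4/Y (n(I, Y) = 4/Y + 1 = 1 + 4/Y)
z(y) = 2*y² (z(y) = y*(2*y) = 2*y²)
K(u) = -11 + u² + 3*u (K(u) = (u² + ((4 + 2)/2)*u) - 11 = (u² + ((½)*6)*u) - 11 = (u² + 3*u) - 11 = -11 + u² + 3*u)
(K(z(-2)) - 40)*(-68) = ((-11 + (2*(-2)²)² + 3*(2*(-2)²)) - 40)*(-68) = ((-11 + (2*4)² + 3*(2*4)) - 40)*(-68) = ((-11 + 8² + 3*8) - 40)*(-68) = ((-11 + 64 + 24) - 40)*(-68) = (77 - 40)*(-68) = 37*(-68) = -2516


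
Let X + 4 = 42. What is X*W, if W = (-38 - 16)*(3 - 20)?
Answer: 34884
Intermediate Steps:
X = 38 (X = -4 + 42 = 38)
W = 918 (W = -54*(-17) = 918)
X*W = 38*918 = 34884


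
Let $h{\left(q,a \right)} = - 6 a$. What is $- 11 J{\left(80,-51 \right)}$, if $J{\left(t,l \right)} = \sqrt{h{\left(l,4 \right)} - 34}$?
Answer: $- 11 i \sqrt{58} \approx - 83.774 i$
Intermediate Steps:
$J{\left(t,l \right)} = i \sqrt{58}$ ($J{\left(t,l \right)} = \sqrt{\left(-6\right) 4 - 34} = \sqrt{-24 - 34} = \sqrt{-58} = i \sqrt{58}$)
$- 11 J{\left(80,-51 \right)} = - 11 i \sqrt{58}$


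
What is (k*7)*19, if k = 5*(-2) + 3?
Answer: -931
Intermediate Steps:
k = -7 (k = -10 + 3 = -7)
(k*7)*19 = -7*7*19 = -49*19 = -931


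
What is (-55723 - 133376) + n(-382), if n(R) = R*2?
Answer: -189863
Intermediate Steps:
n(R) = 2*R
(-55723 - 133376) + n(-382) = (-55723 - 133376) + 2*(-382) = -189099 - 764 = -189863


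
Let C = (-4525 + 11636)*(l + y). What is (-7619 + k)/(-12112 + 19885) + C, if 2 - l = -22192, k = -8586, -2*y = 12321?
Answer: 1772465008391/15546 ≈ 1.1401e+8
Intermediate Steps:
y = -12321/2 (y = -½*12321 = -12321/2 ≈ -6160.5)
l = 22194 (l = 2 - 1*(-22192) = 2 + 22192 = 22194)
C = 228028437/2 (C = (-4525 + 11636)*(22194 - 12321/2) = 7111*(32067/2) = 228028437/2 ≈ 1.1401e+8)
(-7619 + k)/(-12112 + 19885) + C = (-7619 - 8586)/(-12112 + 19885) + 228028437/2 = -16205/7773 + 228028437/2 = 1772465008391/15546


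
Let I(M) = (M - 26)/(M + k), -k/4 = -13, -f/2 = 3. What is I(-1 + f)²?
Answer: 121/225 ≈ 0.53778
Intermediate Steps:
f = -6 (f = -2*3 = -6)
k = 52 (k = -4*(-13) = 52)
I(M) = (-26 + M)/(52 + M) (I(M) = (M - 26)/(M + 52) = (-26 + M)/(52 + M))
I(-1 + f)² = ((-26 + (-1 - 6))/(52 + (-1 - 6)))² = ((-26 - 7)/(52 - 7))² = (-33/45)² = ((1/45)*(-33))² = (-11/15)² = 121/225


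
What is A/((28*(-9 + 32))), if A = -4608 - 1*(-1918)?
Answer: -1345/322 ≈ -4.1770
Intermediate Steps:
A = -2690 (A = -4608 + 1918 = -2690)
A/((28*(-9 + 32))) = -2690*1/(28*(-9 + 32)) = -2690/(28*23) = -2690/644 = -2690*1/644 = -1345/322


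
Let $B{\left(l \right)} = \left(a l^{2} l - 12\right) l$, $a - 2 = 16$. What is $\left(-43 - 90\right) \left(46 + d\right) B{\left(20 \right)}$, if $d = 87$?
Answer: $-50940074640$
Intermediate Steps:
$a = 18$ ($a = 2 + 16 = 18$)
$B{\left(l \right)} = l \left(-12 + 18 l^{3}\right)$ ($B{\left(l \right)} = \left(18 l^{2} l - 12\right) l = \left(18 l^{3} - 12\right) l = \left(-12 + 18 l^{3}\right) l = l \left(-12 + 18 l^{3}\right)$)
$\left(-43 - 90\right) \left(46 + d\right) B{\left(20 \right)} = \left(-43 - 90\right) \left(46 + 87\right) \left(\left(-12\right) 20 + 18 \cdot 20^{4}\right) = \left(-133\right) 133 \left(-240 + 18 \cdot 160000\right) = - 17689 \left(-240 + 2880000\right) = \left(-17689\right) 2879760 = -50940074640$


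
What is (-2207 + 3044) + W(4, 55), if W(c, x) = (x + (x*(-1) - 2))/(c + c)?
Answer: 3347/4 ≈ 836.75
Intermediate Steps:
W(c, x) = -1/c (W(c, x) = (x + (-x - 2))/((2*c)) = (x + (-2 - x))*(1/(2*c)) = -1/c)
(-2207 + 3044) + W(4, 55) = (-2207 + 3044) - 1/4 = 837 - 1*¼ = 837 - ¼ = 3347/4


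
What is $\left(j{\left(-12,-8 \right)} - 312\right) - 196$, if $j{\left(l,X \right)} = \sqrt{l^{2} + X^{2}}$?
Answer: $-508 + 4 \sqrt{13} \approx -493.58$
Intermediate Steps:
$j{\left(l,X \right)} = \sqrt{X^{2} + l^{2}}$
$\left(j{\left(-12,-8 \right)} - 312\right) - 196 = \left(\sqrt{\left(-8\right)^{2} + \left(-12\right)^{2}} - 312\right) - 196 = \left(\sqrt{64 + 144} - 312\right) - 196 = \left(\sqrt{208} - 312\right) - 196 = \left(4 \sqrt{13} - 312\right) - 196 = \left(-312 + 4 \sqrt{13}\right) - 196 = -508 + 4 \sqrt{13}$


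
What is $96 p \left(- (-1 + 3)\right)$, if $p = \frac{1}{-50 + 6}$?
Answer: $\frac{48}{11} \approx 4.3636$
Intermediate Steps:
$p = - \frac{1}{44}$ ($p = \frac{1}{-44} = - \frac{1}{44} \approx -0.022727$)
$96 p \left(- (-1 + 3)\right) = 96 \left(- \frac{1}{44}\right) \left(- (-1 + 3)\right) = - \frac{24 \left(\left(-1\right) 2\right)}{11} = \left(- \frac{24}{11}\right) \left(-2\right) = \frac{48}{11}$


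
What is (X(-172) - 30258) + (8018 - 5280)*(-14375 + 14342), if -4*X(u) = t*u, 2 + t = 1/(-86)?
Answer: -241397/2 ≈ -1.2070e+5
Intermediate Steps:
t = -173/86 (t = -2 + 1/(-86) = -2 - 1/86 = -173/86 ≈ -2.0116)
X(u) = 173*u/344 (X(u) = -(-173)*u/344 = 173*u/344)
(X(-172) - 30258) + (8018 - 5280)*(-14375 + 14342) = ((173/344)*(-172) - 30258) + (8018 - 5280)*(-14375 + 14342) = (-173/2 - 30258) + 2738*(-33) = -60689/2 - 90354 = -241397/2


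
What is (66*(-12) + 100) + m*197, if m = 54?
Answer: 9946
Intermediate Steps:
(66*(-12) + 100) + m*197 = (66*(-12) + 100) + 54*197 = (-792 + 100) + 10638 = -692 + 10638 = 9946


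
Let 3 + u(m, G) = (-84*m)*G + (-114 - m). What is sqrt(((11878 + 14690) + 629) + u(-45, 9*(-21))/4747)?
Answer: sqrt(609465749249)/4747 ≈ 164.46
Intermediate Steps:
u(m, G) = -117 - m - 84*G*m (u(m, G) = -3 + ((-84*m)*G + (-114 - m)) = -3 + (-84*G*m + (-114 - m)) = -3 + (-114 - m - 84*G*m) = -117 - m - 84*G*m)
sqrt(((11878 + 14690) + 629) + u(-45, 9*(-21))/4747) = sqrt(((11878 + 14690) + 629) + (-117 - 1*(-45) - 84*9*(-21)*(-45))/4747) = sqrt((26568 + 629) + (-117 + 45 - 84*(-189)*(-45))*(1/4747)) = sqrt(27197 + (-117 + 45 - 714420)*(1/4747)) = sqrt(27197 - 714492*1/4747) = sqrt(27197 - 714492/4747) = sqrt(128389667/4747) = sqrt(609465749249)/4747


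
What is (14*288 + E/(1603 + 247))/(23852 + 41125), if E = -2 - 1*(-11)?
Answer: 2486403/40069150 ≈ 0.062053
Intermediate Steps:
E = 9 (E = -2 + 11 = 9)
(14*288 + E/(1603 + 247))/(23852 + 41125) = (14*288 + 9/(1603 + 247))/(23852 + 41125) = (4032 + 9/1850)/64977 = (4032 + (1/1850)*9)*(1/64977) = (4032 + 9/1850)*(1/64977) = (7459209/1850)*(1/64977) = 2486403/40069150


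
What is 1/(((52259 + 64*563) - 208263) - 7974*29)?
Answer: -1/351218 ≈ -2.8472e-6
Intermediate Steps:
1/(((52259 + 64*563) - 208263) - 7974*29) = 1/(((52259 + 36032) - 208263) - 231246) = 1/((88291 - 208263) - 231246) = 1/(-119972 - 231246) = 1/(-351218) = -1/351218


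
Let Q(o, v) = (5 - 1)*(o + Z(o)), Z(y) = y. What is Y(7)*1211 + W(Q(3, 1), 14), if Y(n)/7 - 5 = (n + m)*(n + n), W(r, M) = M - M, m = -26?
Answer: -2212497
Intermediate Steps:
Q(o, v) = 8*o (Q(o, v) = (5 - 1)*(o + o) = 4*(2*o) = 8*o)
W(r, M) = 0
Y(n) = 35 + 14*n*(-26 + n) (Y(n) = 35 + 7*((n - 26)*(n + n)) = 35 + 7*((-26 + n)*(2*n)) = 35 + 7*(2*n*(-26 + n)) = 35 + 14*n*(-26 + n))
Y(7)*1211 + W(Q(3, 1), 14) = (35 - 364*7 + 14*7²)*1211 + 0 = (35 - 2548 + 14*49)*1211 + 0 = (35 - 2548 + 686)*1211 + 0 = -1827*1211 + 0 = -2212497 + 0 = -2212497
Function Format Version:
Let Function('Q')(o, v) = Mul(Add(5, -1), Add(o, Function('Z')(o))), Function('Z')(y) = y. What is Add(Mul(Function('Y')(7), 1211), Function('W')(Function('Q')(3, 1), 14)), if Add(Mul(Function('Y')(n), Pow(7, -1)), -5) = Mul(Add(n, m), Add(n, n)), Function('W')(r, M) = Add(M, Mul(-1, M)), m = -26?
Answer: -2212497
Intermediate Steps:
Function('Q')(o, v) = Mul(8, o) (Function('Q')(o, v) = Mul(Add(5, -1), Add(o, o)) = Mul(4, Mul(2, o)) = Mul(8, o))
Function('W')(r, M) = 0
Function('Y')(n) = Add(35, Mul(14, n, Add(-26, n))) (Function('Y')(n) = Add(35, Mul(7, Mul(Add(n, -26), Add(n, n)))) = Add(35, Mul(7, Mul(Add(-26, n), Mul(2, n)))) = Add(35, Mul(7, Mul(2, n, Add(-26, n)))) = Add(35, Mul(14, n, Add(-26, n))))
Add(Mul(Function('Y')(7), 1211), Function('W')(Function('Q')(3, 1), 14)) = Add(Mul(Add(35, Mul(-364, 7), Mul(14, Pow(7, 2))), 1211), 0) = Add(Mul(Add(35, -2548, Mul(14, 49)), 1211), 0) = Add(Mul(Add(35, -2548, 686), 1211), 0) = Add(Mul(-1827, 1211), 0) = Add(-2212497, 0) = -2212497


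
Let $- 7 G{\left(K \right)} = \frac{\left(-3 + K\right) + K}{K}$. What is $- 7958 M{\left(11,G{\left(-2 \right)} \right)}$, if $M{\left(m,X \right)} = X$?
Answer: $3979$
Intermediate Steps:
$G{\left(K \right)} = - \frac{-3 + 2 K}{7 K}$ ($G{\left(K \right)} = - \frac{\left(\left(-3 + K\right) + K\right) \frac{1}{K}}{7} = - \frac{\left(-3 + 2 K\right) \frac{1}{K}}{7} = - \frac{\frac{1}{K} \left(-3 + 2 K\right)}{7} = - \frac{-3 + 2 K}{7 K}$)
$- 7958 M{\left(11,G{\left(-2 \right)} \right)} = - 7958 \frac{3 - -4}{7 \left(-2\right)} = - 7958 \cdot \frac{1}{7} \left(- \frac{1}{2}\right) \left(3 + 4\right) = - 7958 \cdot \frac{1}{7} \left(- \frac{1}{2}\right) 7 = \left(-7958\right) \left(- \frac{1}{2}\right) = 3979$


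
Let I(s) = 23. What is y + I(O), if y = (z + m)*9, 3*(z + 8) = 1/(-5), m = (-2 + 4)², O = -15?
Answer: -68/5 ≈ -13.600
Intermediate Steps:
m = 4 (m = 2² = 4)
z = -121/15 (z = -8 + (1/(-5))/3 = -8 + (1*(-⅕))/3 = -8 + (⅓)*(-⅕) = -8 - 1/15 = -121/15 ≈ -8.0667)
y = -183/5 (y = (-121/15 + 4)*9 = -61/15*9 = -183/5 ≈ -36.600)
y + I(O) = -183/5 + 23 = -68/5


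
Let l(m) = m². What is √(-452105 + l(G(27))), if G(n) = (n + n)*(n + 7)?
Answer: √2918791 ≈ 1708.4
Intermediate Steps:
G(n) = 2*n*(7 + n) (G(n) = (2*n)*(7 + n) = 2*n*(7 + n))
√(-452105 + l(G(27))) = √(-452105 + (2*27*(7 + 27))²) = √(-452105 + (2*27*34)²) = √(-452105 + 1836²) = √(-452105 + 3370896) = √2918791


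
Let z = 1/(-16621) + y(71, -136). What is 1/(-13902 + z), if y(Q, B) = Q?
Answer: -16621/229885052 ≈ -7.2301e-5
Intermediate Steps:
z = 1180090/16621 (z = 1/(-16621) + 71 = -1/16621 + 71 = 1180090/16621 ≈ 71.000)
1/(-13902 + z) = 1/(-13902 + 1180090/16621) = 1/(-229885052/16621) = -16621/229885052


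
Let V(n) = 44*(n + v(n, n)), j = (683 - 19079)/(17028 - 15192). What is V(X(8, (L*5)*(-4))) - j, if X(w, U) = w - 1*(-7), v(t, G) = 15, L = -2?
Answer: 67831/51 ≈ 1330.0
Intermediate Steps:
X(w, U) = 7 + w (X(w, U) = w + 7 = 7 + w)
j = -511/51 (j = -18396/1836 = -18396*1/1836 = -511/51 ≈ -10.020)
V(n) = 660 + 44*n (V(n) = 44*(n + 15) = 44*(15 + n) = 660 + 44*n)
V(X(8, (L*5)*(-4))) - j = (660 + 44*(7 + 8)) - 1*(-511/51) = (660 + 44*15) + 511/51 = (660 + 660) + 511/51 = 1320 + 511/51 = 67831/51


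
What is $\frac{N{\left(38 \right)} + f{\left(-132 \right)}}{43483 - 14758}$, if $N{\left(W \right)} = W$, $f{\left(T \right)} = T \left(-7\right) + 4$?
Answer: $\frac{322}{9575} \approx 0.033629$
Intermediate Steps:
$f{\left(T \right)} = 4 - 7 T$ ($f{\left(T \right)} = - 7 T + 4 = 4 - 7 T$)
$\frac{N{\left(38 \right)} + f{\left(-132 \right)}}{43483 - 14758} = \frac{38 + \left(4 - -924\right)}{43483 - 14758} = \frac{38 + \left(4 + 924\right)}{43483 - 14758} = \frac{38 + 928}{28725} = 966 \cdot \frac{1}{28725} = \frac{322}{9575}$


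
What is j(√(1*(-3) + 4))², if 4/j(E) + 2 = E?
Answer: 16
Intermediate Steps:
j(E) = 4/(-2 + E)
j(√(1*(-3) + 4))² = (4/(-2 + √(1*(-3) + 4)))² = (4/(-2 + √(-3 + 4)))² = (4/(-2 + √1))² = (4/(-2 + 1))² = (4/(-1))² = (4*(-1))² = (-4)² = 16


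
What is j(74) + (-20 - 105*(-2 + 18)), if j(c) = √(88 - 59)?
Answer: -1700 + √29 ≈ -1694.6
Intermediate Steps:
j(c) = √29
j(74) + (-20 - 105*(-2 + 18)) = √29 + (-20 - 105*(-2 + 18)) = √29 + (-20 - 105*16) = √29 + (-20 - 1680) = √29 - 1700 = -1700 + √29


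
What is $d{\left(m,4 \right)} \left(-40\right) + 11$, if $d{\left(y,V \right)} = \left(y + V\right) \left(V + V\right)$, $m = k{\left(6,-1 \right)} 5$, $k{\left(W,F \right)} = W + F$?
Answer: $-9269$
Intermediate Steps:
$k{\left(W,F \right)} = F + W$
$m = 25$ ($m = \left(-1 + 6\right) 5 = 5 \cdot 5 = 25$)
$d{\left(y,V \right)} = 2 V \left(V + y\right)$ ($d{\left(y,V \right)} = \left(V + y\right) 2 V = 2 V \left(V + y\right)$)
$d{\left(m,4 \right)} \left(-40\right) + 11 = 2 \cdot 4 \left(4 + 25\right) \left(-40\right) + 11 = 2 \cdot 4 \cdot 29 \left(-40\right) + 11 = 232 \left(-40\right) + 11 = -9280 + 11 = -9269$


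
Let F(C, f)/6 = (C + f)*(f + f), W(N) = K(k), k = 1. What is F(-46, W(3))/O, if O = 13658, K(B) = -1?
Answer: 282/6829 ≈ 0.041294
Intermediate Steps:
W(N) = -1
F(C, f) = 12*f*(C + f) (F(C, f) = 6*((C + f)*(f + f)) = 6*((C + f)*(2*f)) = 6*(2*f*(C + f)) = 12*f*(C + f))
F(-46, W(3))/O = (12*(-1)*(-46 - 1))/13658 = (12*(-1)*(-47))*(1/13658) = 564*(1/13658) = 282/6829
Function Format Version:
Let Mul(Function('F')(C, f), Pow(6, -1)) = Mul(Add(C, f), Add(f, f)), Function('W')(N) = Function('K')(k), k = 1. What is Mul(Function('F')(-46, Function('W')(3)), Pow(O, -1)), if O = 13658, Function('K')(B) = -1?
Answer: Rational(282, 6829) ≈ 0.041294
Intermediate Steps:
Function('W')(N) = -1
Function('F')(C, f) = Mul(12, f, Add(C, f)) (Function('F')(C, f) = Mul(6, Mul(Add(C, f), Add(f, f))) = Mul(6, Mul(Add(C, f), Mul(2, f))) = Mul(6, Mul(2, f, Add(C, f))) = Mul(12, f, Add(C, f)))
Mul(Function('F')(-46, Function('W')(3)), Pow(O, -1)) = Mul(Mul(12, -1, Add(-46, -1)), Pow(13658, -1)) = Mul(Mul(12, -1, -47), Rational(1, 13658)) = Mul(564, Rational(1, 13658)) = Rational(282, 6829)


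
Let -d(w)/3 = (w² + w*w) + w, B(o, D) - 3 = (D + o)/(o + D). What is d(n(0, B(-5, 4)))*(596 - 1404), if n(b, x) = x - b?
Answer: 87264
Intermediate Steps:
B(o, D) = 4 (B(o, D) = 3 + (D + o)/(o + D) = 3 + (D + o)/(D + o) = 3 + 1 = 4)
d(w) = -6*w² - 3*w (d(w) = -3*((w² + w*w) + w) = -3*((w² + w²) + w) = -3*(2*w² + w) = -3*(w + 2*w²) = -6*w² - 3*w)
d(n(0, B(-5, 4)))*(596 - 1404) = (-3*(4 - 1*0)*(1 + 2*(4 - 1*0)))*(596 - 1404) = -3*(4 + 0)*(1 + 2*(4 + 0))*(-808) = -3*4*(1 + 2*4)*(-808) = -3*4*(1 + 8)*(-808) = -3*4*9*(-808) = -108*(-808) = 87264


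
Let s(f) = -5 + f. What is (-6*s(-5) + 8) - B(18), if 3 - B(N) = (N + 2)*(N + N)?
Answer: 785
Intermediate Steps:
B(N) = 3 - 2*N*(2 + N) (B(N) = 3 - (N + 2)*(N + N) = 3 - (2 + N)*2*N = 3 - 2*N*(2 + N))
(-6*s(-5) + 8) - B(18) = (-6*(-5 - 5) + 8) - (3 - 4*18 - 2*18²) = (-6*(-10) + 8) - (3 - 72 - 2*324) = (60 + 8) - (3 - 72 - 648) = 68 - 1*(-717) = 68 + 717 = 785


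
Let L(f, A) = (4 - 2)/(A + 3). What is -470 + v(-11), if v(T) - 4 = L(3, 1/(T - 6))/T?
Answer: -128167/275 ≈ -466.06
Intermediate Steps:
L(f, A) = 2/(3 + A)
v(T) = 4 + 2/(T*(3 + 1/(-6 + T))) (v(T) = 4 + (2/(3 + 1/(T - 6)))/T = 4 + (2/(3 + 1/(-6 + T)))/T = 4 + 2/(T*(3 + 1/(-6 + T))))
-470 + v(-11) = -470 + 6*(-2 - 11*(-11) + 2*(-11)²)/(-11*(-17 + 3*(-11))) = -470 + 6*(-1/11)*(-2 + 121 + 2*121)/(-17 - 33) = -470 + 6*(-1/11)*(-2 + 121 + 242)/(-50) = -470 + 6*(-1/11)*(-1/50)*361 = -470 + 1083/275 = -128167/275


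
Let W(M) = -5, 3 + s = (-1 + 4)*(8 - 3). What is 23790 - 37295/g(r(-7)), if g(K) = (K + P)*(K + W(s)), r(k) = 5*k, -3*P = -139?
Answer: 6493257/272 ≈ 23872.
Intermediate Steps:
P = 139/3 (P = -1/3*(-139) = 139/3 ≈ 46.333)
s = 12 (s = -3 + (-1 + 4)*(8 - 3) = -3 + 3*5 = -3 + 15 = 12)
g(K) = (-5 + K)*(139/3 + K) (g(K) = (K + 139/3)*(K - 5) = (139/3 + K)*(-5 + K) = (-5 + K)*(139/3 + K))
23790 - 37295/g(r(-7)) = 23790 - 37295/(-695/3 + (5*(-7))**2 + 124*(5*(-7))/3) = 23790 - 37295/(-695/3 + (-35)**2 + (124/3)*(-35)) = 23790 - 37295/(-695/3 + 1225 - 4340/3) = 23790 - 37295/(-1360/3) = 23790 - 37295*(-3)/1360 = 23790 - 1*(-22377/272) = 23790 + 22377/272 = 6493257/272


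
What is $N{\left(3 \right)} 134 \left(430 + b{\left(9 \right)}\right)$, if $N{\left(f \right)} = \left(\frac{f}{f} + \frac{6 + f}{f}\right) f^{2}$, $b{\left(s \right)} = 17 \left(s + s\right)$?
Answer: $3550464$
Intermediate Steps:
$b{\left(s \right)} = 34 s$ ($b{\left(s \right)} = 17 \cdot 2 s = 34 s$)
$N{\left(f \right)} = f^{2} \left(1 + \frac{6 + f}{f}\right)$ ($N{\left(f \right)} = \left(1 + \frac{6 + f}{f}\right) f^{2} = f^{2} \left(1 + \frac{6 + f}{f}\right)$)
$N{\left(3 \right)} 134 \left(430 + b{\left(9 \right)}\right) = 2 \cdot 3 \left(3 + 3\right) 134 \left(430 + 34 \cdot 9\right) = 2 \cdot 3 \cdot 6 \cdot 134 \left(430 + 306\right) = 36 \cdot 134 \cdot 736 = 36 \cdot 98624 = 3550464$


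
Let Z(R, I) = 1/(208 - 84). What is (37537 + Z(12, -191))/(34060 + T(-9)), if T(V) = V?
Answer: 4654589/4222324 ≈ 1.1024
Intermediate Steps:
Z(R, I) = 1/124
(37537 + Z(12, -191))/(34060 + T(-9)) = (37537 + 1/124)/(34060 - 9) = (4654589/124)/34051 = (4654589/124)*(1/34051) = 4654589/4222324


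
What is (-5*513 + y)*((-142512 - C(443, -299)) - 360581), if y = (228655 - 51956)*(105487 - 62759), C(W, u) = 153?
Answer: -3799503428528522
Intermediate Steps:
y = 7549994872 (y = 176699*42728 = 7549994872)
(-5*513 + y)*((-142512 - C(443, -299)) - 360581) = (-5*513 + 7549994872)*((-142512 - 1*153) - 360581) = (-2565 + 7549994872)*((-142512 - 153) - 360581) = 7549992307*(-142665 - 360581) = 7549992307*(-503246) = -3799503428528522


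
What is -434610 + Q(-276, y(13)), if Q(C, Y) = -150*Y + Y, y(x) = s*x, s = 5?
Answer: -444295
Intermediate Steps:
y(x) = 5*x
Q(C, Y) = -149*Y
-434610 + Q(-276, y(13)) = -434610 - 745*13 = -434610 - 149*65 = -434610 - 9685 = -444295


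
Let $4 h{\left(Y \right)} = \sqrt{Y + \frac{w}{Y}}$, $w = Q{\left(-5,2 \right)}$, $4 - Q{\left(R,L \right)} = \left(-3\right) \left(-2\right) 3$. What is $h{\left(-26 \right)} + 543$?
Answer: $543 + \frac{i \sqrt{4303}}{52} \approx 543.0 + 1.2615 i$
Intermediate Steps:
$Q{\left(R,L \right)} = -14$ ($Q{\left(R,L \right)} = 4 - \left(-3\right) \left(-2\right) 3 = 4 - 6 \cdot 3 = 4 - 18 = -14$)
$w = -14$
$h{\left(Y \right)} = \frac{\sqrt{Y - \frac{14}{Y}}}{4}$
$h{\left(-26 \right)} + 543 = \frac{\sqrt{-26 - \frac{14}{-26}}}{4} + 543 = \frac{\sqrt{-26 - - \frac{7}{13}}}{4} + 543 = \frac{\sqrt{-26 + \frac{7}{13}}}{4} + 543 = \frac{\sqrt{- \frac{331}{13}}}{4} + 543 = \frac{\frac{1}{13} i \sqrt{4303}}{4} + 543 = \frac{i \sqrt{4303}}{52} + 543 = 543 + \frac{i \sqrt{4303}}{52}$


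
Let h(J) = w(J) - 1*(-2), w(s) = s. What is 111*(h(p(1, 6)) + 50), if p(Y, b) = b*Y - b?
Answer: 5772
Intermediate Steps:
p(Y, b) = -b + Y*b (p(Y, b) = Y*b - b = -b + Y*b)
h(J) = 2 + J (h(J) = J - 1*(-2) = J + 2 = 2 + J)
111*(h(p(1, 6)) + 50) = 111*((2 + 6*(-1 + 1)) + 50) = 111*((2 + 6*0) + 50) = 111*((2 + 0) + 50) = 111*(2 + 50) = 111*52 = 5772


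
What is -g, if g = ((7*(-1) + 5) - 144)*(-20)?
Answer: -2920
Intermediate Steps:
g = 2920 (g = ((-7 + 5) - 144)*(-20) = (-2 - 144)*(-20) = -146*(-20) = 2920)
-g = -1*2920 = -2920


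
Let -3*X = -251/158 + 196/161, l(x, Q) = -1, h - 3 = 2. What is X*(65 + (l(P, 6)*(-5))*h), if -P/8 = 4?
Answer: 20235/1817 ≈ 11.136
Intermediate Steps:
P = -32 (P = -8*4 = -32)
h = 5 (h = 3 + 2 = 5)
X = 1349/10902 (X = -(-251/158 + 196/161)/3 = -(-251*1/158 + 196*(1/161))/3 = -(-251/158 + 28/23)/3 = -1/3*(-1349/3634) = 1349/10902 ≈ 0.12374)
X*(65 + (l(P, 6)*(-5))*h) = 1349*(65 - 1*(-5)*5)/10902 = 1349*(65 + 5*5)/10902 = 1349*(65 + 25)/10902 = (1349/10902)*90 = 20235/1817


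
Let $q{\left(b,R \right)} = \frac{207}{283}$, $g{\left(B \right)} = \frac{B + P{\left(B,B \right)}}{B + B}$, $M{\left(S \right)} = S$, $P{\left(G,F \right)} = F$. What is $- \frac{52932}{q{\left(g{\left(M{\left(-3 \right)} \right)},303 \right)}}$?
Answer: $- \frac{4993252}{69} \approx -72366.0$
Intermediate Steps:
$g{\left(B \right)} = 1$ ($g{\left(B \right)} = \frac{B + B}{B + B} = \frac{2 B}{2 B} = 2 B \frac{1}{2 B} = 1$)
$q{\left(b,R \right)} = \frac{207}{283}$ ($q{\left(b,R \right)} = 207 \cdot \frac{1}{283} = \frac{207}{283}$)
$- \frac{52932}{q{\left(g{\left(M{\left(-3 \right)} \right)},303 \right)}} = - \frac{52932}{\frac{207}{283}} = \left(-52932\right) \frac{283}{207} = - \frac{4993252}{69}$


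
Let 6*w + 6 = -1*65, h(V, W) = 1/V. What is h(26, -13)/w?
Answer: -3/923 ≈ -0.0032503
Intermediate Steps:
w = -71/6 (w = -1 + (-1*65)/6 = -1 + (1/6)*(-65) = -1 - 65/6 = -71/6 ≈ -11.833)
h(26, -13)/w = 1/(26*(-71/6)) = (1/26)*(-6/71) = -3/923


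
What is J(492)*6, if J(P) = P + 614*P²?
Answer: 891766728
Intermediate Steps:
J(492)*6 = (492*(1 + 614*492))*6 = (492*(1 + 302088))*6 = (492*302089)*6 = 148627788*6 = 891766728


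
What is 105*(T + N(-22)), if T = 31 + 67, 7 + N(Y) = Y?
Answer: 7245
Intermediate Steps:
N(Y) = -7 + Y
T = 98
105*(T + N(-22)) = 105*(98 + (-7 - 22)) = 105*(98 - 29) = 105*69 = 7245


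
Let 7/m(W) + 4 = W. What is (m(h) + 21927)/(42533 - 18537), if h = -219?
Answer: 2444857/2675554 ≈ 0.91378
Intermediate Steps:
m(W) = 7/(-4 + W)
(m(h) + 21927)/(42533 - 18537) = (7/(-4 - 219) + 21927)/(42533 - 18537) = (7/(-223) + 21927)/23996 = (7*(-1/223) + 21927)*(1/23996) = (-7/223 + 21927)*(1/23996) = (4889714/223)*(1/23996) = 2444857/2675554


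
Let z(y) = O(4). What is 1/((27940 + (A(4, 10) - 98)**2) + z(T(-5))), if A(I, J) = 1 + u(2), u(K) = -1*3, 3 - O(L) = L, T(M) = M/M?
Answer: 1/37939 ≈ 2.6358e-5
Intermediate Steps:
T(M) = 1
O(L) = 3 - L
u(K) = -3
z(y) = -1 (z(y) = 3 - 1*4 = 3 - 4 = -1)
A(I, J) = -2 (A(I, J) = 1 - 3 = -2)
1/((27940 + (A(4, 10) - 98)**2) + z(T(-5))) = 1/((27940 + (-2 - 98)**2) - 1) = 1/((27940 + (-100)**2) - 1) = 1/((27940 + 10000) - 1) = 1/(37940 - 1) = 1/37939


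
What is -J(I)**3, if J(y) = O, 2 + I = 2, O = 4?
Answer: -64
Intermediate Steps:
I = 0 (I = -2 + 2 = 0)
J(y) = 4
-J(I)**3 = -1*4**3 = -1*64 = -64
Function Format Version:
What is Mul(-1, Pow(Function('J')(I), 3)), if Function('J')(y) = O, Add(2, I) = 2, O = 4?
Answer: -64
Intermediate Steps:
I = 0 (I = Add(-2, 2) = 0)
Function('J')(y) = 4
Mul(-1, Pow(Function('J')(I), 3)) = Mul(-1, Pow(4, 3)) = Mul(-1, 64) = -64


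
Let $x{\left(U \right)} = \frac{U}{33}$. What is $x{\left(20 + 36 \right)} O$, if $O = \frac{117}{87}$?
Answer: $\frac{728}{319} \approx 2.2821$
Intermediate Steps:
$O = \frac{39}{29}$ ($O = 117 \cdot \frac{1}{87} = \frac{39}{29} \approx 1.3448$)
$x{\left(U \right)} = \frac{U}{33}$ ($x{\left(U \right)} = U \frac{1}{33} = \frac{U}{33}$)
$x{\left(20 + 36 \right)} O = \frac{20 + 36}{33} \cdot \frac{39}{29} = \frac{1}{33} \cdot 56 \cdot \frac{39}{29} = \frac{56}{33} \cdot \frac{39}{29} = \frac{728}{319}$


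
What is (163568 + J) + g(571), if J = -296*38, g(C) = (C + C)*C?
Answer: 804402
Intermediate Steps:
g(C) = 2*C² (g(C) = (2*C)*C = 2*C²)
J = -11248
(163568 + J) + g(571) = (163568 - 11248) + 2*571² = 152320 + 2*326041 = 152320 + 652082 = 804402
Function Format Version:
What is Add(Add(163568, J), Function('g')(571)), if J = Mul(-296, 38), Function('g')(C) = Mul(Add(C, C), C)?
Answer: 804402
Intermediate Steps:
Function('g')(C) = Mul(2, Pow(C, 2)) (Function('g')(C) = Mul(Mul(2, C), C) = Mul(2, Pow(C, 2)))
J = -11248
Add(Add(163568, J), Function('g')(571)) = Add(Add(163568, -11248), Mul(2, Pow(571, 2))) = Add(152320, Mul(2, 326041)) = Add(152320, 652082) = 804402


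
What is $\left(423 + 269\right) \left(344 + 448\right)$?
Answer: $548064$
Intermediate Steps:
$\left(423 + 269\right) \left(344 + 448\right) = 692 \cdot 792 = 548064$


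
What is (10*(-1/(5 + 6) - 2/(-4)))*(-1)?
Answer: -45/11 ≈ -4.0909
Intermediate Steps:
(10*(-1/(5 + 6) - 2/(-4)))*(-1) = (10*(-1/11 - 2*(-¼)))*(-1) = (10*(-1*1/11 + ½))*(-1) = (10*(-1/11 + ½))*(-1) = (10*(9/22))*(-1) = (45/11)*(-1) = -45/11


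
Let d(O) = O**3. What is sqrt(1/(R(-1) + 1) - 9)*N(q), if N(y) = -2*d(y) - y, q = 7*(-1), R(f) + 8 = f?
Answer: 693*I*sqrt(146)/4 ≈ 2093.4*I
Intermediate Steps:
R(f) = -8 + f
q = -7
N(y) = -y - 2*y**3 (N(y) = -2*y**3 - y = -y - 2*y**3)
sqrt(1/(R(-1) + 1) - 9)*N(q) = sqrt(1/((-8 - 1) + 1) - 9)*(-1*(-7) - 2*(-7)**3) = sqrt(1/(-9 + 1) - 9)*(7 - 2*(-343)) = sqrt(1/(-8) - 9)*(7 + 686) = sqrt(-1/8 - 9)*693 = sqrt(-73/8)*693 = (I*sqrt(146)/4)*693 = 693*I*sqrt(146)/4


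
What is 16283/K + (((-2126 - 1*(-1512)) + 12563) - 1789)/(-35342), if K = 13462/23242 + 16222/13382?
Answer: 22372594172038963/2461482863892 ≈ 9089.1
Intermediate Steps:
K = 139295052/77756111 (K = 13462*(1/23242) + 16222*(1/13382) = 6731/11621 + 8111/6691 = 139295052/77756111 ≈ 1.7914)
16283/K + (((-2126 - 1*(-1512)) + 12563) - 1789)/(-35342) = 16283/(139295052/77756111) + (((-2126 - 1*(-1512)) + 12563) - 1789)/(-35342) = 16283*(77756111/139295052) + (((-2126 + 1512) + 12563) - 1789)*(-1/35342) = 1266102755413/139295052 + ((-614 + 12563) - 1789)*(-1/35342) = 1266102755413/139295052 + (11949 - 1789)*(-1/35342) = 1266102755413/139295052 + 10160*(-1/35342) = 1266102755413/139295052 - 5080/17671 = 22372594172038963/2461482863892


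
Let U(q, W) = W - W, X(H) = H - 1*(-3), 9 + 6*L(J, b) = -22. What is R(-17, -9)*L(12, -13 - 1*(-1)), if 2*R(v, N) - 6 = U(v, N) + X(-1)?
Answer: -62/3 ≈ -20.667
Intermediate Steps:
L(J, b) = -31/6 (L(J, b) = -3/2 + (1/6)*(-22) = -3/2 - 11/3 = -31/6)
X(H) = 3 + H (X(H) = H + 3 = 3 + H)
U(q, W) = 0
R(v, N) = 4 (R(v, N) = 3 + (0 + (3 - 1))/2 = 3 + (0 + 2)/2 = 3 + (1/2)*2 = 3 + 1 = 4)
R(-17, -9)*L(12, -13 - 1*(-1)) = 4*(-31/6) = -62/3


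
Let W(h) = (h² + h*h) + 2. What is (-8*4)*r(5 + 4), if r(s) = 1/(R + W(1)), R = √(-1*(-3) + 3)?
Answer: -64/5 + 16*√6/5 ≈ -4.9616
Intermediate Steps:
W(h) = 2 + 2*h² (W(h) = (h² + h²) + 2 = 2*h² + 2 = 2 + 2*h²)
R = √6 (R = √(3 + 3) = √6 ≈ 2.4495)
r(s) = 1/(4 + √6) (r(s) = 1/(√6 + (2 + 2*1²)) = 1/(√6 + (2 + 2*1)) = 1/(√6 + (2 + 2)) = 1/(√6 + 4) = 1/(4 + √6))
(-8*4)*r(5 + 4) = (-8*4)*(⅖ - √6/10) = -32*(⅖ - √6/10) = -64/5 + 16*√6/5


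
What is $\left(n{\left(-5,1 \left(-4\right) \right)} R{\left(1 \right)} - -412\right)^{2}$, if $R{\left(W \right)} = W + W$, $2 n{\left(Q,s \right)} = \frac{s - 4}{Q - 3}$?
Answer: $170569$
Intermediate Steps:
$n{\left(Q,s \right)} = \frac{-4 + s}{2 \left(-3 + Q\right)}$ ($n{\left(Q,s \right)} = \frac{\left(s - 4\right) \frac{1}{Q - 3}}{2} = \frac{\left(-4 + s\right) \frac{1}{-3 + Q}}{2} = \frac{\frac{1}{-3 + Q} \left(-4 + s\right)}{2} = \frac{-4 + s}{2 \left(-3 + Q\right)}$)
$R{\left(W \right)} = 2 W$
$\left(n{\left(-5,1 \left(-4\right) \right)} R{\left(1 \right)} - -412\right)^{2} = \left(\frac{-4 + 1 \left(-4\right)}{2 \left(-3 - 5\right)} 2 \cdot 1 - -412\right)^{2} = \left(\frac{-4 - 4}{2 \left(-8\right)} 2 + 412\right)^{2} = \left(\frac{1}{2} \left(- \frac{1}{8}\right) \left(-8\right) 2 + 412\right)^{2} = \left(\frac{1}{2} \cdot 2 + 412\right)^{2} = \left(1 + 412\right)^{2} = 413^{2} = 170569$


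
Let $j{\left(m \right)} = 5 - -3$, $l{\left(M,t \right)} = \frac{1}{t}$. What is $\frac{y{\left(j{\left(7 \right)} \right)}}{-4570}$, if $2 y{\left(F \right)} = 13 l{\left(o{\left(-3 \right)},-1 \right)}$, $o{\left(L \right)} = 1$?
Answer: $\frac{13}{9140} \approx 0.0014223$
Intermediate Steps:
$j{\left(m \right)} = 8$ ($j{\left(m \right)} = 5 + 3 = 8$)
$y{\left(F \right)} = - \frac{13}{2}$ ($y{\left(F \right)} = \frac{13 \frac{1}{-1}}{2} = \frac{13 \left(-1\right)}{2} = \frac{1}{2} \left(-13\right) = - \frac{13}{2}$)
$\frac{y{\left(j{\left(7 \right)} \right)}}{-4570} = - \frac{13}{2 \left(-4570\right)} = \left(- \frac{13}{2}\right) \left(- \frac{1}{4570}\right) = \frac{13}{9140}$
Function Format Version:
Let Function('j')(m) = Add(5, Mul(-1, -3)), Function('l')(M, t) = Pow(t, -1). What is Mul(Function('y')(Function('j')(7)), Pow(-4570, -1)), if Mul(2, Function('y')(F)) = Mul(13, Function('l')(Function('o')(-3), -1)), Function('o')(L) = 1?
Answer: Rational(13, 9140) ≈ 0.0014223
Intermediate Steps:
Function('j')(m) = 8 (Function('j')(m) = Add(5, 3) = 8)
Function('y')(F) = Rational(-13, 2) (Function('y')(F) = Mul(Rational(1, 2), Mul(13, Pow(-1, -1))) = Mul(Rational(1, 2), Mul(13, -1)) = Mul(Rational(1, 2), -13) = Rational(-13, 2))
Mul(Function('y')(Function('j')(7)), Pow(-4570, -1)) = Mul(Rational(-13, 2), Pow(-4570, -1)) = Mul(Rational(-13, 2), Rational(-1, 4570)) = Rational(13, 9140)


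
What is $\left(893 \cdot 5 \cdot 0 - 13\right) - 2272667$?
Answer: $-2272680$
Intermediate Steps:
$\left(893 \cdot 5 \cdot 0 - 13\right) - 2272667 = \left(893 \cdot 0 - 13\right) - 2272667 = \left(0 - 13\right) - 2272667 = -13 - 2272667 = -2272680$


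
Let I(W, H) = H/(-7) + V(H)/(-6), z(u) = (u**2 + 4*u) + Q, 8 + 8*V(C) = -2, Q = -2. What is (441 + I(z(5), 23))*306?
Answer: 3752121/28 ≈ 1.3400e+5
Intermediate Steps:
V(C) = -5/4 (V(C) = -1 + (1/8)*(-2) = -1 - 1/4 = -5/4)
z(u) = -2 + u**2 + 4*u (z(u) = (u**2 + 4*u) - 2 = -2 + u**2 + 4*u)
I(W, H) = 5/24 - H/7 (I(W, H) = H/(-7) - 5/4/(-6) = H*(-1/7) - 5/4*(-1/6) = -H/7 + 5/24 = 5/24 - H/7)
(441 + I(z(5), 23))*306 = (441 + (5/24 - 1/7*23))*306 = (441 + (5/24 - 23/7))*306 = (441 - 517/168)*306 = (73571/168)*306 = 3752121/28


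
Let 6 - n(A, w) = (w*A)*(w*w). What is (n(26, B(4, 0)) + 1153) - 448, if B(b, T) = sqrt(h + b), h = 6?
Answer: 711 - 260*sqrt(10) ≈ -111.19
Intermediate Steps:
B(b, T) = sqrt(6 + b)
n(A, w) = 6 - A*w**3 (n(A, w) = 6 - w*A*w*w = 6 - A*w*w**2 = 6 - A*w**3)
(n(26, B(4, 0)) + 1153) - 448 = ((6 - 1*26*(sqrt(6 + 4))**3) + 1153) - 448 = ((6 - 1*26*(sqrt(10))**3) + 1153) - 448 = ((6 - 1*26*10*sqrt(10)) + 1153) - 448 = ((6 - 260*sqrt(10)) + 1153) - 448 = (1159 - 260*sqrt(10)) - 448 = 711 - 260*sqrt(10)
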